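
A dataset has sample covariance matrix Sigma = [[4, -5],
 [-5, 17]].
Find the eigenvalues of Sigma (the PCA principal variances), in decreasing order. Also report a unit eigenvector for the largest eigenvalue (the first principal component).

Step 1 — characteristic polynomial of 2×2 Sigma:
  det(Sigma - λI) = λ² - trace · λ + det = 0.
  trace = 4 + 17 = 21, det = 4·17 - (-5)² = 43.
Step 2 — discriminant:
  Δ = trace² - 4·det = 441 - 172 = 269.
Step 3 — eigenvalues:
  λ = (trace ± √Δ)/2 = (21 ± 16.4012)/2,
  λ_1 = 18.7006,  λ_2 = 2.2994.

Step 4 — unit eigenvector for λ_1: solve (Sigma - λ_1 I)v = 0. First row:
  (4 - 18.7006)·v_x + (-5)·v_y = 0, i.e. (-14.7006)·v_x + (-5)·v_y = 0,
  so v ∝ (b, λ_1 - a) = (-5, 14.7006); multiply by -1 so the first entry is positive: u = (5, -14.7006).
  ||u|| = √((5)² + (-14.7006)²) = √(241.1079) ≈ 15.5277,
  v_1 = u/||u|| ≈ (0.322, -0.9467) (||v_1|| = 1).

λ_1 = 18.7006,  λ_2 = 2.2994;  v_1 ≈ (0.322, -0.9467)


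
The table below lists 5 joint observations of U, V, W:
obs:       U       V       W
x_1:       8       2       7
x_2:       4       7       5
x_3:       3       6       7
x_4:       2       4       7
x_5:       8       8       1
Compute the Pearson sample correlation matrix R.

Step 1 — column means:
  mean(U) = (8 + 4 + 3 + 2 + 8) / 5 = 25/5 = 5
  mean(V) = (2 + 7 + 6 + 4 + 8) / 5 = 27/5 = 5.4
  mean(W) = (7 + 5 + 7 + 7 + 1) / 5 = 27/5 = 5.4

Step 2 — sample variances and covariances s[i,j] = (1/(n-1)) · Σ_k (x_{k,i} - mean_i) · (x_{k,j} - mean_j), with n-1 = 4:
  s[U,U] = ((3)·(3) + (-1)·(-1) + (-2)·(-2) + (-3)·(-3) + (3)·(3)) / 4 = 32/4 = 8
  s[U,V] = ((3)·(-3.4) + (-1)·(1.6) + (-2)·(0.6) + (-3)·(-1.4) + (3)·(2.6)) / 4 = -1/4 = -0.25
  s[U,W] = ((3)·(1.6) + (-1)·(-0.4) + (-2)·(1.6) + (-3)·(1.6) + (3)·(-4.4)) / 4 = -16/4 = -4
  s[V,V] = ((-3.4)·(-3.4) + (1.6)·(1.6) + (0.6)·(0.6) + (-1.4)·(-1.4) + (2.6)·(2.6)) / 4 = 23.2/4 = 5.8
  s[V,W] = ((-3.4)·(1.6) + (1.6)·(-0.4) + (0.6)·(1.6) + (-1.4)·(1.6) + (2.6)·(-4.4)) / 4 = -18.8/4 = -4.7
  s[W,W] = ((1.6)·(1.6) + (-0.4)·(-0.4) + (1.6)·(1.6) + (1.6)·(1.6) + (-4.4)·(-4.4)) / 4 = 27.2/4 = 6.8
  Sample standard deviations s_i = √(s[i,i]):
  s(U) = √(8) = 2.8284
  s(V) = √(5.8) = 2.4083
  s(W) = √(6.8) = 2.6077

Step 3 — r_{ij} = s_{ij} / (s_i · s_j):
  r[U,U] = 1 (diagonal).
  r[U,V] = -0.25 / (2.8284 · 2.4083) = -0.25 / 6.8118 = -0.0367
  r[U,W] = -4 / (2.8284 · 2.6077) = -4 / 7.3756 = -0.5423
  r[V,V] = 1 (diagonal).
  r[V,W] = -4.7 / (2.4083 · 2.6077) = -4.7 / 6.2801 = -0.7484
  r[W,W] = 1 (diagonal).

R is symmetric with unit diagonal. Assembling:

R = [[1, -0.0367, -0.5423],
 [-0.0367, 1, -0.7484],
 [-0.5423, -0.7484, 1]]


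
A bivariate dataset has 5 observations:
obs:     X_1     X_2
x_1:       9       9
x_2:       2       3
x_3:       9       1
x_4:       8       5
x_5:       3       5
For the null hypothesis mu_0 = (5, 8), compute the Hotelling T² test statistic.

Step 1 — sample mean vector:
  mean(X_1) = (9 + 2 + 9 + 8 + 3) / 5 = 31/5 = 6.2
  mean(X_2) = (9 + 3 + 1 + 5 + 5) / 5 = 23/5 = 4.6
  x̄ = (6.2, 4.6),  deviation x̄ - mu_0 = (6.2, 4.6) - (5, 8) = (1.2, -3.4).

Step 2 — sample covariance matrix, S[i,j] = (1/(n-1)) · Σ_k (x_{k,i} - mean_i) · (x_{k,j} - mean_j), divisor n-1 = 4:
  S[X_1,X_1] = ((2.8)·(2.8) + (-4.2)·(-4.2) + (2.8)·(2.8) + (1.8)·(1.8) + (-3.2)·(-3.2)) / 4 = 46.8/4 = 11.7
  S[X_1,X_2] = ((2.8)·(4.4) + (-4.2)·(-1.6) + (2.8)·(-3.6) + (1.8)·(0.4) + (-3.2)·(0.4)) / 4 = 8.4/4 = 2.1
  S[X_2,X_2] = ((4.4)·(4.4) + (-1.6)·(-1.6) + (-3.6)·(-3.6) + (0.4)·(0.4) + (0.4)·(0.4)) / 4 = 35.2/4 = 8.8
  S = [[11.7, 2.1],
 [2.1, 8.8]].

Step 3 — invert S. det(S) = 11.7·8.8 - (2.1)² = 98.55.
  S^{-1} = (1/det) · [[d, -b], [-b, a]] = [[0.0893, -0.0213],
 [-0.0213, 0.1187]].

Step 4 — quadratic form (x̄ - mu_0)^T · S^{-1} · (x̄ - mu_0):
  S^{-1} · (x̄ - mu_0) = (0.1796, -0.4292),
  (x̄ - mu_0)^T · [...] = (1.2)·(0.1796) + (-3.4)·(-0.4292) = 1.6749.

Step 5 — scale by n: T² = 5 · 1.6749 = 8.3744.

T² ≈ 8.3744


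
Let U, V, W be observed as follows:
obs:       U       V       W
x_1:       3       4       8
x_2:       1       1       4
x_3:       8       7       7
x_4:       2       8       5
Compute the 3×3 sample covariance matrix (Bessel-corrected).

Step 1 — column means:
  mean(U) = (3 + 1 + 8 + 2) / 4 = 14/4 = 3.5
  mean(V) = (4 + 1 + 7 + 8) / 4 = 20/4 = 5
  mean(W) = (8 + 4 + 7 + 5) / 4 = 24/4 = 6

Step 2 — sample covariance S[i,j] = (1/(n-1)) · Σ_k (x_{k,i} - mean_i) · (x_{k,j} - mean_j), with n-1 = 3.
  S[U,U] = ((-0.5)·(-0.5) + (-2.5)·(-2.5) + (4.5)·(4.5) + (-1.5)·(-1.5)) / 3 = 29/3 = 9.6667
  S[U,V] = ((-0.5)·(-1) + (-2.5)·(-4) + (4.5)·(2) + (-1.5)·(3)) / 3 = 15/3 = 5
  S[U,W] = ((-0.5)·(2) + (-2.5)·(-2) + (4.5)·(1) + (-1.5)·(-1)) / 3 = 10/3 = 3.3333
  S[V,V] = ((-1)·(-1) + (-4)·(-4) + (2)·(2) + (3)·(3)) / 3 = 30/3 = 10
  S[V,W] = ((-1)·(2) + (-4)·(-2) + (2)·(1) + (3)·(-1)) / 3 = 5/3 = 1.6667
  S[W,W] = ((2)·(2) + (-2)·(-2) + (1)·(1) + (-1)·(-1)) / 3 = 10/3 = 3.3333

S is symmetric (S[j,i] = S[i,j]). Assembling:

S = [[9.6667, 5, 3.3333],
 [5, 10, 1.6667],
 [3.3333, 1.6667, 3.3333]]


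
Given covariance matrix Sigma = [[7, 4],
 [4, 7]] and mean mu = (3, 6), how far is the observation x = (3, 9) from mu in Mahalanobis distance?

Step 1 — centre the observation: (x - mu) = (0, 3).

Step 2 — invert Sigma. det(Sigma) = 7·7 - (4)² = 33.
  Sigma^{-1} = (1/det) · [[d, -b], [-b, a]] = [[0.2121, -0.1212],
 [-0.1212, 0.2121]].

Step 3 — form the quadratic (x - mu)^T · Sigma^{-1} · (x - mu):
  Sigma^{-1} · (x - mu) = (-0.3636, 0.6364).
  (x - mu)^T · [Sigma^{-1} · (x - mu)] = (0)·(-0.3636) + (3)·(0.6364) = 1.9091.

Step 4 — take square root: d = √(1.9091) ≈ 1.3817.

d(x, mu) = √(1.9091) ≈ 1.3817


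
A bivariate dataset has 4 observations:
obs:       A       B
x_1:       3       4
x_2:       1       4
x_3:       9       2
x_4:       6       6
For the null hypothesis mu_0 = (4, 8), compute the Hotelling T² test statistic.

Step 1 — sample mean vector:
  mean(A) = (3 + 1 + 9 + 6) / 4 = 19/4 = 4.75
  mean(B) = (4 + 4 + 2 + 6) / 4 = 16/4 = 4
  x̄ = (4.75, 4),  deviation x̄ - mu_0 = (4.75, 4) - (4, 8) = (0.75, -4).

Step 2 — sample covariance matrix, S[i,j] = (1/(n-1)) · Σ_k (x_{k,i} - mean_i) · (x_{k,j} - mean_j), divisor n-1 = 3:
  S[A,A] = ((-1.75)·(-1.75) + (-3.75)·(-3.75) + (4.25)·(4.25) + (1.25)·(1.25)) / 3 = 36.75/3 = 12.25
  S[A,B] = ((-1.75)·(0) + (-3.75)·(0) + (4.25)·(-2) + (1.25)·(2)) / 3 = -6/3 = -2
  S[B,B] = ((0)·(0) + (0)·(0) + (-2)·(-2) + (2)·(2)) / 3 = 8/3 = 2.6667
  S = [[12.25, -2],
 [-2, 2.6667]].

Step 3 — invert S. det(S) = 12.25·2.6667 - (-2)² = 28.6667.
  S^{-1} = (1/det) · [[d, -b], [-b, a]] = [[0.093, 0.0698],
 [0.0698, 0.4273]].

Step 4 — quadratic form (x̄ - mu_0)^T · S^{-1} · (x̄ - mu_0):
  S^{-1} · (x̄ - mu_0) = (-0.2093, -1.657),
  (x̄ - mu_0)^T · [...] = (0.75)·(-0.2093) + (-4)·(-1.657) = 6.4709.

Step 5 — scale by n: T² = 4 · 6.4709 = 25.8837.

T² ≈ 25.8837


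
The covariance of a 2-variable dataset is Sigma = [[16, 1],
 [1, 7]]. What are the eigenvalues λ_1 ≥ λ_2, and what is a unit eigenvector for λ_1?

Step 1 — characteristic polynomial of 2×2 Sigma:
  det(Sigma - λI) = λ² - trace · λ + det = 0.
  trace = 16 + 7 = 23, det = 16·7 - (1)² = 111.
Step 2 — discriminant:
  Δ = trace² - 4·det = 529 - 444 = 85.
Step 3 — eigenvalues:
  λ = (trace ± √Δ)/2 = (23 ± 9.2195)/2,
  λ_1 = 16.1098,  λ_2 = 6.8902.

Step 4 — unit eigenvector for λ_1: solve (Sigma - λ_1 I)v = 0. First row:
  (16 - 16.1098)·v_x + (1)·v_y = 0, i.e. (-0.1098)·v_x + (1)·v_y = 0,
  so v ∝ (b, λ_1 - a) = (1, 0.1098) = u.
  ||u|| = √((1)² + (0.1098)²) = √(1.012) ≈ 1.006,
  v_1 = u/||u|| ≈ (0.994, 0.1091) (||v_1|| = 1).

λ_1 = 16.1098,  λ_2 = 6.8902;  v_1 ≈ (0.994, 0.1091)


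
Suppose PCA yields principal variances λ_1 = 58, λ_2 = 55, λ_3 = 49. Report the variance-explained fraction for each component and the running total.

Step 1 — total variance = trace(Sigma) = Σ λ_i = 58 + 55 + 49 = 162.

Step 2 — fraction explained by component i = λ_i / Σ λ:
  PC1: 58/162 = 0.358
  PC2: 55/162 = 0.3395
  PC3: 49/162 = 0.3025

Step 3 — cumulative fraction after k components = (λ_1 + ... + λ_k) / Σ λ:
  k = 1: 58/162 = 0.358
  k = 2: (58 + 55)/162 = 113/162 = 0.6975
  k = 3: (58 + 55 + 49)/162 = 162/162 = 1

Summary (fraction, with percent):

explained: PC1 0.358 (35.8%), PC2 0.3395 (33.95%), PC3 0.3025 (30.25%);  cumulative: 0.358, 0.6975, 1


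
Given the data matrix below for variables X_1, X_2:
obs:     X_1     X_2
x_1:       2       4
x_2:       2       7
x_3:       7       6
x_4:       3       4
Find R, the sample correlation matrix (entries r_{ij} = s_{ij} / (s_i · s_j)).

Step 1 — column means:
  mean(X_1) = (2 + 2 + 7 + 3) / 4 = 14/4 = 3.5
  mean(X_2) = (4 + 7 + 6 + 4) / 4 = 21/4 = 5.25

Step 2 — sample variances and covariances s[i,j] = (1/(n-1)) · Σ_k (x_{k,i} - mean_i) · (x_{k,j} - mean_j), with n-1 = 3:
  s[X_1,X_1] = ((-1.5)·(-1.5) + (-1.5)·(-1.5) + (3.5)·(3.5) + (-0.5)·(-0.5)) / 3 = 17/3 = 5.6667
  s[X_1,X_2] = ((-1.5)·(-1.25) + (-1.5)·(1.75) + (3.5)·(0.75) + (-0.5)·(-1.25)) / 3 = 2.5/3 = 0.8333
  s[X_2,X_2] = ((-1.25)·(-1.25) + (1.75)·(1.75) + (0.75)·(0.75) + (-1.25)·(-1.25)) / 3 = 6.75/3 = 2.25
  Sample standard deviations s_i = √(s[i,i]):
  s(X_1) = √(5.6667) = 2.3805
  s(X_2) = √(2.25) = 1.5

Step 3 — r_{ij} = s_{ij} / (s_i · s_j):
  r[X_1,X_1] = 1 (diagonal).
  r[X_1,X_2] = 0.8333 / (2.3805 · 1.5) = 0.8333 / 3.5707 = 0.2334
  r[X_2,X_2] = 1 (diagonal).

R is symmetric with unit diagonal. Assembling:

R = [[1, 0.2334],
 [0.2334, 1]]


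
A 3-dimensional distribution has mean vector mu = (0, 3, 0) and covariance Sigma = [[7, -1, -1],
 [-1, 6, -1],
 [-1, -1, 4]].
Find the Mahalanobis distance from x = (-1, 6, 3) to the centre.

Step 1 — centre the observation: (x - mu) = (-1, 3, 3).

Step 2 — invert Sigma (cofactor / det for 3×3, or solve directly):
  Sigma^{-1} = [[0.1544, 0.0336, 0.047],
 [0.0336, 0.1812, 0.0537],
 [0.047, 0.0537, 0.2752]].

Step 3 — form the quadratic (x - mu)^T · Sigma^{-1} · (x - mu):
  Sigma^{-1} · (x - mu) = (0.0872, 0.6711, 0.9396).
  (x - mu)^T · [Sigma^{-1} · (x - mu)] = (-1)·(0.0872) + (3)·(0.6711) + (3)·(0.9396) = 4.745.

Step 4 — take square root: d = √(4.745) ≈ 2.1783.

d(x, mu) = √(4.745) ≈ 2.1783


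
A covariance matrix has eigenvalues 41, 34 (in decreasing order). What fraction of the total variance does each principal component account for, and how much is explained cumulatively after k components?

Step 1 — total variance = trace(Sigma) = Σ λ_i = 41 + 34 = 75.

Step 2 — fraction explained by component i = λ_i / Σ λ:
  PC1: 41/75 = 0.5467
  PC2: 34/75 = 0.4533

Step 3 — cumulative fraction after k components = (λ_1 + ... + λ_k) / Σ λ:
  k = 1: 41/75 = 0.5467
  k = 2: (41 + 34)/75 = 75/75 = 1

Summary (fraction, with percent):

explained: PC1 0.5467 (54.67%), PC2 0.4533 (45.33%);  cumulative: 0.5467, 1


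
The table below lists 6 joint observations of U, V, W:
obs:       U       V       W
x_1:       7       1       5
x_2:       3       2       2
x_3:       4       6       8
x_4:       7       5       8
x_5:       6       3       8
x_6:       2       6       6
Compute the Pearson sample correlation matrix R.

Step 1 — column means:
  mean(U) = (7 + 3 + 4 + 7 + 6 + 2) / 6 = 29/6 = 4.8333
  mean(V) = (1 + 2 + 6 + 5 + 3 + 6) / 6 = 23/6 = 3.8333
  mean(W) = (5 + 2 + 8 + 8 + 8 + 6) / 6 = 37/6 = 6.1667

Step 2 — sample variances and covariances s[i,j] = (1/(n-1)) · Σ_k (x_{k,i} - mean_i) · (x_{k,j} - mean_j), with n-1 = 5:
  s[U,U] = ((2.1667)·(2.1667) + (-1.8333)·(-1.8333) + (-0.8333)·(-0.8333) + (2.1667)·(2.1667) + (1.1667)·(1.1667) + (-2.8333)·(-2.8333)) / 5 = 22.8333/5 = 4.5667
  s[U,V] = ((2.1667)·(-2.8333) + (-1.8333)·(-1.8333) + (-0.8333)·(2.1667) + (2.1667)·(1.1667) + (1.1667)·(-0.8333) + (-2.8333)·(2.1667)) / 5 = -9.1667/5 = -1.8333
  s[U,W] = ((2.1667)·(-1.1667) + (-1.8333)·(-4.1667) + (-0.8333)·(1.8333) + (2.1667)·(1.8333) + (1.1667)·(1.8333) + (-2.8333)·(-0.1667)) / 5 = 10.1667/5 = 2.0333
  s[V,V] = ((-2.8333)·(-2.8333) + (-1.8333)·(-1.8333) + (2.1667)·(2.1667) + (1.1667)·(1.1667) + (-0.8333)·(-0.8333) + (2.1667)·(2.1667)) / 5 = 22.8333/5 = 4.5667
  s[V,W] = ((-2.8333)·(-1.1667) + (-1.8333)·(-4.1667) + (2.1667)·(1.8333) + (1.1667)·(1.8333) + (-0.8333)·(1.8333) + (2.1667)·(-0.1667)) / 5 = 15.1667/5 = 3.0333
  s[W,W] = ((-1.1667)·(-1.1667) + (-4.1667)·(-4.1667) + (1.8333)·(1.8333) + (1.8333)·(1.8333) + (1.8333)·(1.8333) + (-0.1667)·(-0.1667)) / 5 = 28.8333/5 = 5.7667
  Sample standard deviations s_i = √(s[i,i]):
  s(U) = √(4.5667) = 2.137
  s(V) = √(4.5667) = 2.137
  s(W) = √(5.7667) = 2.4014

Step 3 — r_{ij} = s_{ij} / (s_i · s_j):
  r[U,U] = 1 (diagonal).
  r[U,V] = -1.8333 / (2.137 · 2.137) = -1.8333 / 4.5667 = -0.4015
  r[U,W] = 2.0333 / (2.137 · 2.4014) = 2.0333 / 5.1317 = 0.3962
  r[V,V] = 1 (diagonal).
  r[V,W] = 3.0333 / (2.137 · 2.4014) = 3.0333 / 5.1317 = 0.5911
  r[W,W] = 1 (diagonal).

R is symmetric with unit diagonal. Assembling:

R = [[1, -0.4015, 0.3962],
 [-0.4015, 1, 0.5911],
 [0.3962, 0.5911, 1]]


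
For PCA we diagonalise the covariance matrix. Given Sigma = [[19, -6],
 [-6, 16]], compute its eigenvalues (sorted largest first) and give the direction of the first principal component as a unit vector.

Step 1 — characteristic polynomial of 2×2 Sigma:
  det(Sigma - λI) = λ² - trace · λ + det = 0.
  trace = 19 + 16 = 35, det = 19·16 - (-6)² = 268.
Step 2 — discriminant:
  Δ = trace² - 4·det = 1225 - 1072 = 153.
Step 3 — eigenvalues:
  λ = (trace ± √Δ)/2 = (35 ± 12.3693)/2,
  λ_1 = 23.6847,  λ_2 = 11.3153.

Step 4 — unit eigenvector for λ_1: solve (Sigma - λ_1 I)v = 0. First row:
  (19 - 23.6847)·v_x + (-6)·v_y = 0, i.e. (-4.6847)·v_x + (-6)·v_y = 0,
  so v ∝ (b, λ_1 - a) = (-6, 4.6847); multiply by -1 so the first entry is positive: u = (6, -4.6847).
  ||u|| = √((6)² + (-4.6847)²) = √(57.946) ≈ 7.6122,
  v_1 = u/||u|| ≈ (0.7882, -0.6154) (||v_1|| = 1).

λ_1 = 23.6847,  λ_2 = 11.3153;  v_1 ≈ (0.7882, -0.6154)


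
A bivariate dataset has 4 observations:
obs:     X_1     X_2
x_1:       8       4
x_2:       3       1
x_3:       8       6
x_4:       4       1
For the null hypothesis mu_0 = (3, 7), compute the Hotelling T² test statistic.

Step 1 — sample mean vector:
  mean(X_1) = (8 + 3 + 8 + 4) / 4 = 23/4 = 5.75
  mean(X_2) = (4 + 1 + 6 + 1) / 4 = 12/4 = 3
  x̄ = (5.75, 3),  deviation x̄ - mu_0 = (5.75, 3) - (3, 7) = (2.75, -4).

Step 2 — sample covariance matrix, S[i,j] = (1/(n-1)) · Σ_k (x_{k,i} - mean_i) · (x_{k,j} - mean_j), divisor n-1 = 3:
  S[X_1,X_1] = ((2.25)·(2.25) + (-2.75)·(-2.75) + (2.25)·(2.25) + (-1.75)·(-1.75)) / 3 = 20.75/3 = 6.9167
  S[X_1,X_2] = ((2.25)·(1) + (-2.75)·(-2) + (2.25)·(3) + (-1.75)·(-2)) / 3 = 18/3 = 6
  S[X_2,X_2] = ((1)·(1) + (-2)·(-2) + (3)·(3) + (-2)·(-2)) / 3 = 18/3 = 6
  S = [[6.9167, 6],
 [6, 6]].

Step 3 — invert S. det(S) = 6.9167·6 - (6)² = 5.5.
  S^{-1} = (1/det) · [[d, -b], [-b, a]] = [[1.0909, -1.0909],
 [-1.0909, 1.2576]].

Step 4 — quadratic form (x̄ - mu_0)^T · S^{-1} · (x̄ - mu_0):
  S^{-1} · (x̄ - mu_0) = (7.3636, -8.0303),
  (x̄ - mu_0)^T · [...] = (2.75)·(7.3636) + (-4)·(-8.0303) = 52.3712.

Step 5 — scale by n: T² = 4 · 52.3712 = 209.4848.

T² ≈ 209.4848


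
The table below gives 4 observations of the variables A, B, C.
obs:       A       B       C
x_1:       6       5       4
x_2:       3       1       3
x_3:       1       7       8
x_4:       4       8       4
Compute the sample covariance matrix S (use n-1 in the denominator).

Step 1 — column means:
  mean(A) = (6 + 3 + 1 + 4) / 4 = 14/4 = 3.5
  mean(B) = (5 + 1 + 7 + 8) / 4 = 21/4 = 5.25
  mean(C) = (4 + 3 + 8 + 4) / 4 = 19/4 = 4.75

Step 2 — sample covariance S[i,j] = (1/(n-1)) · Σ_k (x_{k,i} - mean_i) · (x_{k,j} - mean_j), with n-1 = 3.
  S[A,A] = ((2.5)·(2.5) + (-0.5)·(-0.5) + (-2.5)·(-2.5) + (0.5)·(0.5)) / 3 = 13/3 = 4.3333
  S[A,B] = ((2.5)·(-0.25) + (-0.5)·(-4.25) + (-2.5)·(1.75) + (0.5)·(2.75)) / 3 = -1.5/3 = -0.5
  S[A,C] = ((2.5)·(-0.75) + (-0.5)·(-1.75) + (-2.5)·(3.25) + (0.5)·(-0.75)) / 3 = -9.5/3 = -3.1667
  S[B,B] = ((-0.25)·(-0.25) + (-4.25)·(-4.25) + (1.75)·(1.75) + (2.75)·(2.75)) / 3 = 28.75/3 = 9.5833
  S[B,C] = ((-0.25)·(-0.75) + (-4.25)·(-1.75) + (1.75)·(3.25) + (2.75)·(-0.75)) / 3 = 11.25/3 = 3.75
  S[C,C] = ((-0.75)·(-0.75) + (-1.75)·(-1.75) + (3.25)·(3.25) + (-0.75)·(-0.75)) / 3 = 14.75/3 = 4.9167

S is symmetric (S[j,i] = S[i,j]). Assembling:

S = [[4.3333, -0.5, -3.1667],
 [-0.5, 9.5833, 3.75],
 [-3.1667, 3.75, 4.9167]]


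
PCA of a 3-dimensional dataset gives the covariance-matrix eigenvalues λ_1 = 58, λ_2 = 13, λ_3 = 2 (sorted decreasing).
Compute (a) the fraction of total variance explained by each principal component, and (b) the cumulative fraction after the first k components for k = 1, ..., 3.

Step 1 — total variance = trace(Sigma) = Σ λ_i = 58 + 13 + 2 = 73.

Step 2 — fraction explained by component i = λ_i / Σ λ:
  PC1: 58/73 = 0.7945
  PC2: 13/73 = 0.1781
  PC3: 2/73 = 0.0274

Step 3 — cumulative fraction after k components = (λ_1 + ... + λ_k) / Σ λ:
  k = 1: 58/73 = 0.7945
  k = 2: (58 + 13)/73 = 71/73 = 0.9726
  k = 3: (58 + 13 + 2)/73 = 73/73 = 1

Summary (fraction, with percent):

explained: PC1 0.7945 (79.45%), PC2 0.1781 (17.81%), PC3 0.0274 (2.74%);  cumulative: 0.7945, 0.9726, 1


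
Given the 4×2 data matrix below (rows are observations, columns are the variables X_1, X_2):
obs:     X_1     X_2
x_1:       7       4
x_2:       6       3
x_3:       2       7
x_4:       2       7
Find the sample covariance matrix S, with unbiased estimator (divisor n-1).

Step 1 — column means:
  mean(X_1) = (7 + 6 + 2 + 2) / 4 = 17/4 = 4.25
  mean(X_2) = (4 + 3 + 7 + 7) / 4 = 21/4 = 5.25

Step 2 — sample covariance S[i,j] = (1/(n-1)) · Σ_k (x_{k,i} - mean_i) · (x_{k,j} - mean_j), with n-1 = 3.
  S[X_1,X_1] = ((2.75)·(2.75) + (1.75)·(1.75) + (-2.25)·(-2.25) + (-2.25)·(-2.25)) / 3 = 20.75/3 = 6.9167
  S[X_1,X_2] = ((2.75)·(-1.25) + (1.75)·(-2.25) + (-2.25)·(1.75) + (-2.25)·(1.75)) / 3 = -15.25/3 = -5.0833
  S[X_2,X_2] = ((-1.25)·(-1.25) + (-2.25)·(-2.25) + (1.75)·(1.75) + (1.75)·(1.75)) / 3 = 12.75/3 = 4.25

S is symmetric (S[j,i] = S[i,j]). Assembling:

S = [[6.9167, -5.0833],
 [-5.0833, 4.25]]


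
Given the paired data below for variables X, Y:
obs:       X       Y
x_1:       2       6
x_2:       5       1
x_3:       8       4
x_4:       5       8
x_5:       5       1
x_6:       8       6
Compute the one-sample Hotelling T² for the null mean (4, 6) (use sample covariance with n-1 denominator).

Step 1 — sample mean vector:
  mean(X) = (2 + 5 + 8 + 5 + 5 + 8) / 6 = 33/6 = 5.5
  mean(Y) = (6 + 1 + 4 + 8 + 1 + 6) / 6 = 26/6 = 4.3333
  x̄ = (5.5, 4.3333),  deviation x̄ - mu_0 = (5.5, 4.3333) - (4, 6) = (1.5, -1.6667).

Step 2 — sample covariance matrix, S[i,j] = (1/(n-1)) · Σ_k (x_{k,i} - mean_i) · (x_{k,j} - mean_j), divisor n-1 = 5:
  S[X,X] = ((-3.5)·(-3.5) + (-0.5)·(-0.5) + (2.5)·(2.5) + (-0.5)·(-0.5) + (-0.5)·(-0.5) + (2.5)·(2.5)) / 5 = 25.5/5 = 5.1
  S[X,Y] = ((-3.5)·(1.6667) + (-0.5)·(-3.3333) + (2.5)·(-0.3333) + (-0.5)·(3.6667) + (-0.5)·(-3.3333) + (2.5)·(1.6667)) / 5 = -1/5 = -0.2
  S[Y,Y] = ((1.6667)·(1.6667) + (-3.3333)·(-3.3333) + (-0.3333)·(-0.3333) + (3.6667)·(3.6667) + (-3.3333)·(-3.3333) + (1.6667)·(1.6667)) / 5 = 41.3333/5 = 8.2667
  S = [[5.1, -0.2],
 [-0.2, 8.2667]].

Step 3 — invert S. det(S) = 5.1·8.2667 - (-0.2)² = 42.12.
  S^{-1} = (1/det) · [[d, -b], [-b, a]] = [[0.1963, 0.0047],
 [0.0047, 0.1211]].

Step 4 — quadratic form (x̄ - mu_0)^T · S^{-1} · (x̄ - mu_0):
  S^{-1} · (x̄ - mu_0) = (0.2865, -0.1947),
  (x̄ - mu_0)^T · [...] = (1.5)·(0.2865) + (-1.6667)·(-0.1947) = 0.7542.

Step 5 — scale by n: T² = 6 · 0.7542 = 4.5252.

T² ≈ 4.5252


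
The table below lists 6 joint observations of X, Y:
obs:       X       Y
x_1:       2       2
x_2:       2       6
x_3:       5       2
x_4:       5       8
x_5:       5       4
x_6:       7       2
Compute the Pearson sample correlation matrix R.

Step 1 — column means:
  mean(X) = (2 + 2 + 5 + 5 + 5 + 7) / 6 = 26/6 = 4.3333
  mean(Y) = (2 + 6 + 2 + 8 + 4 + 2) / 6 = 24/6 = 4

Step 2 — sample variances and covariances s[i,j] = (1/(n-1)) · Σ_k (x_{k,i} - mean_i) · (x_{k,j} - mean_j), with n-1 = 5:
  s[X,X] = ((-2.3333)·(-2.3333) + (-2.3333)·(-2.3333) + (0.6667)·(0.6667) + (0.6667)·(0.6667) + (0.6667)·(0.6667) + (2.6667)·(2.6667)) / 5 = 19.3333/5 = 3.8667
  s[X,Y] = ((-2.3333)·(-2) + (-2.3333)·(2) + (0.6667)·(-2) + (0.6667)·(4) + (0.6667)·(0) + (2.6667)·(-2)) / 5 = -4/5 = -0.8
  s[Y,Y] = ((-2)·(-2) + (2)·(2) + (-2)·(-2) + (4)·(4) + (0)·(0) + (-2)·(-2)) / 5 = 32/5 = 6.4
  Sample standard deviations s_i = √(s[i,i]):
  s(X) = √(3.8667) = 1.9664
  s(Y) = √(6.4) = 2.5298

Step 3 — r_{ij} = s_{ij} / (s_i · s_j):
  r[X,X] = 1 (diagonal).
  r[X,Y] = -0.8 / (1.9664 · 2.5298) = -0.8 / 4.9746 = -0.1608
  r[Y,Y] = 1 (diagonal).

R is symmetric with unit diagonal. Assembling:

R = [[1, -0.1608],
 [-0.1608, 1]]


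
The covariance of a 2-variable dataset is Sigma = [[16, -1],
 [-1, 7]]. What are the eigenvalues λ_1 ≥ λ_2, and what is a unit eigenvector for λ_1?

Step 1 — characteristic polynomial of 2×2 Sigma:
  det(Sigma - λI) = λ² - trace · λ + det = 0.
  trace = 16 + 7 = 23, det = 16·7 - (-1)² = 111.
Step 2 — discriminant:
  Δ = trace² - 4·det = 529 - 444 = 85.
Step 3 — eigenvalues:
  λ = (trace ± √Δ)/2 = (23 ± 9.2195)/2,
  λ_1 = 16.1098,  λ_2 = 6.8902.

Step 4 — unit eigenvector for λ_1: solve (Sigma - λ_1 I)v = 0. First row:
  (16 - 16.1098)·v_x + (-1)·v_y = 0, i.e. (-0.1098)·v_x + (-1)·v_y = 0,
  so v ∝ (b, λ_1 - a) = (-1, 0.1098); multiply by -1 so the first entry is positive: u = (1, -0.1098).
  ||u|| = √((1)² + (-0.1098)²) = √(1.012) ≈ 1.006,
  v_1 = u/||u|| ≈ (0.994, -0.1091) (||v_1|| = 1).

λ_1 = 16.1098,  λ_2 = 6.8902;  v_1 ≈ (0.994, -0.1091)


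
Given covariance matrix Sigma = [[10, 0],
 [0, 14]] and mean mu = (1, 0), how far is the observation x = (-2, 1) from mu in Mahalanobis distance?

Step 1 — centre the observation: (x - mu) = (-3, 1).

Step 2 — invert Sigma. det(Sigma) = 10·14 - (0)² = 140.
  Sigma^{-1} = (1/det) · [[d, -b], [-b, a]] = [[0.1, 0],
 [0, 0.0714]].

Step 3 — form the quadratic (x - mu)^T · Sigma^{-1} · (x - mu):
  Sigma^{-1} · (x - mu) = (-0.3, 0.0714).
  (x - mu)^T · [Sigma^{-1} · (x - mu)] = (-3)·(-0.3) + (1)·(0.0714) = 0.9714.

Step 4 — take square root: d = √(0.9714) ≈ 0.9856.

d(x, mu) = √(0.9714) ≈ 0.9856


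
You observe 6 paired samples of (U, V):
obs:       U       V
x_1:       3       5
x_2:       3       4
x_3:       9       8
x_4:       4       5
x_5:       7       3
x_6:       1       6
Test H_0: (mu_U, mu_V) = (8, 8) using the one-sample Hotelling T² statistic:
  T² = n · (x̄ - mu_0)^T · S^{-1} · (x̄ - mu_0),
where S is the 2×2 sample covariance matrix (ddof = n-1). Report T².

Step 1 — sample mean vector:
  mean(U) = (3 + 3 + 9 + 4 + 7 + 1) / 6 = 27/6 = 4.5
  mean(V) = (5 + 4 + 8 + 5 + 3 + 6) / 6 = 31/6 = 5.1667
  x̄ = (4.5, 5.1667),  deviation x̄ - mu_0 = (4.5, 5.1667) - (8, 8) = (-3.5, -2.8333).

Step 2 — sample covariance matrix, S[i,j] = (1/(n-1)) · Σ_k (x_{k,i} - mean_i) · (x_{k,j} - mean_j), divisor n-1 = 5:
  S[U,U] = ((-1.5)·(-1.5) + (-1.5)·(-1.5) + (4.5)·(4.5) + (-0.5)·(-0.5) + (2.5)·(2.5) + (-3.5)·(-3.5)) / 5 = 43.5/5 = 8.7
  S[U,V] = ((-1.5)·(-0.1667) + (-1.5)·(-1.1667) + (4.5)·(2.8333) + (-0.5)·(-0.1667) + (2.5)·(-2.1667) + (-3.5)·(0.8333)) / 5 = 6.5/5 = 1.3
  S[V,V] = ((-0.1667)·(-0.1667) + (-1.1667)·(-1.1667) + (2.8333)·(2.8333) + (-0.1667)·(-0.1667) + (-2.1667)·(-2.1667) + (0.8333)·(0.8333)) / 5 = 14.8333/5 = 2.9667
  S = [[8.7, 1.3],
 [1.3, 2.9667]].

Step 3 — invert S. det(S) = 8.7·2.9667 - (1.3)² = 24.12.
  S^{-1} = (1/det) · [[d, -b], [-b, a]] = [[0.123, -0.0539],
 [-0.0539, 0.3607]].

Step 4 — quadratic form (x̄ - mu_0)^T · S^{-1} · (x̄ - mu_0):
  S^{-1} · (x̄ - mu_0) = (-0.2778, -0.8333),
  (x̄ - mu_0)^T · [...] = (-3.5)·(-0.2778) + (-2.8333)·(-0.8333) = 3.3333.

Step 5 — scale by n: T² = 6 · 3.3333 = 20.

T² ≈ 20


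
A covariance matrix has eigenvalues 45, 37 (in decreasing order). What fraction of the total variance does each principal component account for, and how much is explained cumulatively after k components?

Step 1 — total variance = trace(Sigma) = Σ λ_i = 45 + 37 = 82.

Step 2 — fraction explained by component i = λ_i / Σ λ:
  PC1: 45/82 = 0.5488
  PC2: 37/82 = 0.4512

Step 3 — cumulative fraction after k components = (λ_1 + ... + λ_k) / Σ λ:
  k = 1: 45/82 = 0.5488
  k = 2: (45 + 37)/82 = 82/82 = 1

Summary (fraction, with percent):

explained: PC1 0.5488 (54.88%), PC2 0.4512 (45.12%);  cumulative: 0.5488, 1


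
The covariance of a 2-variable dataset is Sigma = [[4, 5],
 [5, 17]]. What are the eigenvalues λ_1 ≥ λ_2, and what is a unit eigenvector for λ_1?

Step 1 — characteristic polynomial of 2×2 Sigma:
  det(Sigma - λI) = λ² - trace · λ + det = 0.
  trace = 4 + 17 = 21, det = 4·17 - (5)² = 43.
Step 2 — discriminant:
  Δ = trace² - 4·det = 441 - 172 = 269.
Step 3 — eigenvalues:
  λ = (trace ± √Δ)/2 = (21 ± 16.4012)/2,
  λ_1 = 18.7006,  λ_2 = 2.2994.

Step 4 — unit eigenvector for λ_1: solve (Sigma - λ_1 I)v = 0. First row:
  (4 - 18.7006)·v_x + (5)·v_y = 0, i.e. (-14.7006)·v_x + (5)·v_y = 0,
  so v ∝ (b, λ_1 - a) = (5, 14.7006) = u.
  ||u|| = √((5)² + (14.7006)²) = √(241.1079) ≈ 15.5277,
  v_1 = u/||u|| ≈ (0.322, 0.9467) (||v_1|| = 1).

λ_1 = 18.7006,  λ_2 = 2.2994;  v_1 ≈ (0.322, 0.9467)


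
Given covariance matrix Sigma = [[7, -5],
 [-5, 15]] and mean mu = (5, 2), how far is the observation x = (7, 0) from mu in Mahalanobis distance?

Step 1 — centre the observation: (x - mu) = (2, -2).

Step 2 — invert Sigma. det(Sigma) = 7·15 - (-5)² = 80.
  Sigma^{-1} = (1/det) · [[d, -b], [-b, a]] = [[0.1875, 0.0625],
 [0.0625, 0.0875]].

Step 3 — form the quadratic (x - mu)^T · Sigma^{-1} · (x - mu):
  Sigma^{-1} · (x - mu) = (0.25, -0.05).
  (x - mu)^T · [Sigma^{-1} · (x - mu)] = (2)·(0.25) + (-2)·(-0.05) = 0.6.

Step 4 — take square root: d = √(0.6) ≈ 0.7746.

d(x, mu) = √(0.6) ≈ 0.7746


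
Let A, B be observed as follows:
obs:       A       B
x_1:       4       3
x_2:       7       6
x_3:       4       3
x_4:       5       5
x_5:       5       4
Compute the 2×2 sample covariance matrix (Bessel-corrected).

Step 1 — column means:
  mean(A) = (4 + 7 + 4 + 5 + 5) / 5 = 25/5 = 5
  mean(B) = (3 + 6 + 3 + 5 + 4) / 5 = 21/5 = 4.2

Step 2 — sample covariance S[i,j] = (1/(n-1)) · Σ_k (x_{k,i} - mean_i) · (x_{k,j} - mean_j), with n-1 = 4.
  S[A,A] = ((-1)·(-1) + (2)·(2) + (-1)·(-1) + (0)·(0) + (0)·(0)) / 4 = 6/4 = 1.5
  S[A,B] = ((-1)·(-1.2) + (2)·(1.8) + (-1)·(-1.2) + (0)·(0.8) + (0)·(-0.2)) / 4 = 6/4 = 1.5
  S[B,B] = ((-1.2)·(-1.2) + (1.8)·(1.8) + (-1.2)·(-1.2) + (0.8)·(0.8) + (-0.2)·(-0.2)) / 4 = 6.8/4 = 1.7

S is symmetric (S[j,i] = S[i,j]). Assembling:

S = [[1.5, 1.5],
 [1.5, 1.7]]


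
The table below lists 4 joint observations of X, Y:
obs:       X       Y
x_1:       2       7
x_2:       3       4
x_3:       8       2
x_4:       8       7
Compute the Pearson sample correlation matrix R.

Step 1 — column means:
  mean(X) = (2 + 3 + 8 + 8) / 4 = 21/4 = 5.25
  mean(Y) = (7 + 4 + 2 + 7) / 4 = 20/4 = 5

Step 2 — sample variances and covariances s[i,j] = (1/(n-1)) · Σ_k (x_{k,i} - mean_i) · (x_{k,j} - mean_j), with n-1 = 3:
  s[X,X] = ((-3.25)·(-3.25) + (-2.25)·(-2.25) + (2.75)·(2.75) + (2.75)·(2.75)) / 3 = 30.75/3 = 10.25
  s[X,Y] = ((-3.25)·(2) + (-2.25)·(-1) + (2.75)·(-3) + (2.75)·(2)) / 3 = -7/3 = -2.3333
  s[Y,Y] = ((2)·(2) + (-1)·(-1) + (-3)·(-3) + (2)·(2)) / 3 = 18/3 = 6
  Sample standard deviations s_i = √(s[i,i]):
  s(X) = √(10.25) = 3.2016
  s(Y) = √(6) = 2.4495

Step 3 — r_{ij} = s_{ij} / (s_i · s_j):
  r[X,X] = 1 (diagonal).
  r[X,Y] = -2.3333 / (3.2016 · 2.4495) = -2.3333 / 7.8422 = -0.2975
  r[Y,Y] = 1 (diagonal).

R is symmetric with unit diagonal. Assembling:

R = [[1, -0.2975],
 [-0.2975, 1]]


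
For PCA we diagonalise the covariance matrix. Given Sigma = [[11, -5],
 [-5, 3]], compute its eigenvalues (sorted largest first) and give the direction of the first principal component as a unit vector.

Step 1 — characteristic polynomial of 2×2 Sigma:
  det(Sigma - λI) = λ² - trace · λ + det = 0.
  trace = 11 + 3 = 14, det = 11·3 - (-5)² = 8.
Step 2 — discriminant:
  Δ = trace² - 4·det = 196 - 32 = 164.
Step 3 — eigenvalues:
  λ = (trace ± √Δ)/2 = (14 ± 12.8062)/2,
  λ_1 = 13.4031,  λ_2 = 0.5969.

Step 4 — unit eigenvector for λ_1: solve (Sigma - λ_1 I)v = 0. First row:
  (11 - 13.4031)·v_x + (-5)·v_y = 0, i.e. (-2.4031)·v_x + (-5)·v_y = 0,
  so v ∝ (b, λ_1 - a) = (-5, 2.4031); multiply by -1 so the first entry is positive: u = (5, -2.4031).
  ||u|| = √((5)² + (-2.4031)²) = √(30.775) ≈ 5.5475,
  v_1 = u/||u|| ≈ (0.9013, -0.4332) (||v_1|| = 1).

λ_1 = 13.4031,  λ_2 = 0.5969;  v_1 ≈ (0.9013, -0.4332)


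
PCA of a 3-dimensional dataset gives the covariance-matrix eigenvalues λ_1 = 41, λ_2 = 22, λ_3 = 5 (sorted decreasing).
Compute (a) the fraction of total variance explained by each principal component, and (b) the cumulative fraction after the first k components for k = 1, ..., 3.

Step 1 — total variance = trace(Sigma) = Σ λ_i = 41 + 22 + 5 = 68.

Step 2 — fraction explained by component i = λ_i / Σ λ:
  PC1: 41/68 = 0.6029
  PC2: 22/68 = 0.3235
  PC3: 5/68 = 0.0735

Step 3 — cumulative fraction after k components = (λ_1 + ... + λ_k) / Σ λ:
  k = 1: 41/68 = 0.6029
  k = 2: (41 + 22)/68 = 63/68 = 0.9265
  k = 3: (41 + 22 + 5)/68 = 68/68 = 1

Summary (fraction, with percent):

explained: PC1 0.6029 (60.29%), PC2 0.3235 (32.35%), PC3 0.0735 (7.35%);  cumulative: 0.6029, 0.9265, 1


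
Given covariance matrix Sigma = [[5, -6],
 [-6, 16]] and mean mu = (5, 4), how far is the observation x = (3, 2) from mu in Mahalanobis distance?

Step 1 — centre the observation: (x - mu) = (-2, -2).

Step 2 — invert Sigma. det(Sigma) = 5·16 - (-6)² = 44.
  Sigma^{-1} = (1/det) · [[d, -b], [-b, a]] = [[0.3636, 0.1364],
 [0.1364, 0.1136]].

Step 3 — form the quadratic (x - mu)^T · Sigma^{-1} · (x - mu):
  Sigma^{-1} · (x - mu) = (-1, -0.5).
  (x - mu)^T · [Sigma^{-1} · (x - mu)] = (-2)·(-1) + (-2)·(-0.5) = 3.

Step 4 — take square root: d = √(3) ≈ 1.7321.

d(x, mu) = √(3) ≈ 1.7321


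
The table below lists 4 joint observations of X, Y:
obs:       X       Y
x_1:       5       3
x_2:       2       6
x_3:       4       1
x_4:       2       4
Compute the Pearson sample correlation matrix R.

Step 1 — column means:
  mean(X) = (5 + 2 + 4 + 2) / 4 = 13/4 = 3.25
  mean(Y) = (3 + 6 + 1 + 4) / 4 = 14/4 = 3.5

Step 2 — sample variances and covariances s[i,j] = (1/(n-1)) · Σ_k (x_{k,i} - mean_i) · (x_{k,j} - mean_j), with n-1 = 3:
  s[X,X] = ((1.75)·(1.75) + (-1.25)·(-1.25) + (0.75)·(0.75) + (-1.25)·(-1.25)) / 3 = 6.75/3 = 2.25
  s[X,Y] = ((1.75)·(-0.5) + (-1.25)·(2.5) + (0.75)·(-2.5) + (-1.25)·(0.5)) / 3 = -6.5/3 = -2.1667
  s[Y,Y] = ((-0.5)·(-0.5) + (2.5)·(2.5) + (-2.5)·(-2.5) + (0.5)·(0.5)) / 3 = 13/3 = 4.3333
  Sample standard deviations s_i = √(s[i,i]):
  s(X) = √(2.25) = 1.5
  s(Y) = √(4.3333) = 2.0817

Step 3 — r_{ij} = s_{ij} / (s_i · s_j):
  r[X,X] = 1 (diagonal).
  r[X,Y] = -2.1667 / (1.5 · 2.0817) = -2.1667 / 3.1225 = -0.6939
  r[Y,Y] = 1 (diagonal).

R is symmetric with unit diagonal. Assembling:

R = [[1, -0.6939],
 [-0.6939, 1]]


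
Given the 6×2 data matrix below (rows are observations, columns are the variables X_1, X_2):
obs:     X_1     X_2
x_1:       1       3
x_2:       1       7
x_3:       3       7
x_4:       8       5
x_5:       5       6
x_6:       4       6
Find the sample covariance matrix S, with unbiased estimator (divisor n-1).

Step 1 — column means:
  mean(X_1) = (1 + 1 + 3 + 8 + 5 + 4) / 6 = 22/6 = 3.6667
  mean(X_2) = (3 + 7 + 7 + 5 + 6 + 6) / 6 = 34/6 = 5.6667

Step 2 — sample covariance S[i,j] = (1/(n-1)) · Σ_k (x_{k,i} - mean_i) · (x_{k,j} - mean_j), with n-1 = 5.
  S[X_1,X_1] = ((-2.6667)·(-2.6667) + (-2.6667)·(-2.6667) + (-0.6667)·(-0.6667) + (4.3333)·(4.3333) + (1.3333)·(1.3333) + (0.3333)·(0.3333)) / 5 = 35.3333/5 = 7.0667
  S[X_1,X_2] = ((-2.6667)·(-2.6667) + (-2.6667)·(1.3333) + (-0.6667)·(1.3333) + (4.3333)·(-0.6667) + (1.3333)·(0.3333) + (0.3333)·(0.3333)) / 5 = 0.3333/5 = 0.0667
  S[X_2,X_2] = ((-2.6667)·(-2.6667) + (1.3333)·(1.3333) + (1.3333)·(1.3333) + (-0.6667)·(-0.6667) + (0.3333)·(0.3333) + (0.3333)·(0.3333)) / 5 = 11.3333/5 = 2.2667

S is symmetric (S[j,i] = S[i,j]). Assembling:

S = [[7.0667, 0.0667],
 [0.0667, 2.2667]]


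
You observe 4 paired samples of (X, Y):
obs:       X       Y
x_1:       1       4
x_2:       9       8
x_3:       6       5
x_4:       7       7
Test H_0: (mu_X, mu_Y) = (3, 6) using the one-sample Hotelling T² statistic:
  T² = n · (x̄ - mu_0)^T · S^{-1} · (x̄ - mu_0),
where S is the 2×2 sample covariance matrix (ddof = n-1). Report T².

Step 1 — sample mean vector:
  mean(X) = (1 + 9 + 6 + 7) / 4 = 23/4 = 5.75
  mean(Y) = (4 + 8 + 5 + 7) / 4 = 24/4 = 6
  x̄ = (5.75, 6),  deviation x̄ - mu_0 = (5.75, 6) - (3, 6) = (2.75, 0).

Step 2 — sample covariance matrix, S[i,j] = (1/(n-1)) · Σ_k (x_{k,i} - mean_i) · (x_{k,j} - mean_j), divisor n-1 = 3:
  S[X,X] = ((-4.75)·(-4.75) + (3.25)·(3.25) + (0.25)·(0.25) + (1.25)·(1.25)) / 3 = 34.75/3 = 11.5833
  S[X,Y] = ((-4.75)·(-2) + (3.25)·(2) + (0.25)·(-1) + (1.25)·(1)) / 3 = 17/3 = 5.6667
  S[Y,Y] = ((-2)·(-2) + (2)·(2) + (-1)·(-1) + (1)·(1)) / 3 = 10/3 = 3.3333
  S = [[11.5833, 5.6667],
 [5.6667, 3.3333]].

Step 3 — invert S. det(S) = 11.5833·3.3333 - (5.6667)² = 6.5.
  S^{-1} = (1/det) · [[d, -b], [-b, a]] = [[0.5128, -0.8718],
 [-0.8718, 1.7821]].

Step 4 — quadratic form (x̄ - mu_0)^T · S^{-1} · (x̄ - mu_0):
  S^{-1} · (x̄ - mu_0) = (1.4103, -2.3974),
  (x̄ - mu_0)^T · [...] = (2.75)·(1.4103) + (0)·(-2.3974) = 3.8782.

Step 5 — scale by n: T² = 4 · 3.8782 = 15.5128.

T² ≈ 15.5128


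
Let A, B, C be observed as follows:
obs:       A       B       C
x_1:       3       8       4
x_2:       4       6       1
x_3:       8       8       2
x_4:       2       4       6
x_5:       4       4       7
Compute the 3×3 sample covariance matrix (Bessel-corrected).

Step 1 — column means:
  mean(A) = (3 + 4 + 8 + 2 + 4) / 5 = 21/5 = 4.2
  mean(B) = (8 + 6 + 8 + 4 + 4) / 5 = 30/5 = 6
  mean(C) = (4 + 1 + 2 + 6 + 7) / 5 = 20/5 = 4

Step 2 — sample covariance S[i,j] = (1/(n-1)) · Σ_k (x_{k,i} - mean_i) · (x_{k,j} - mean_j), with n-1 = 4.
  S[A,A] = ((-1.2)·(-1.2) + (-0.2)·(-0.2) + (3.8)·(3.8) + (-2.2)·(-2.2) + (-0.2)·(-0.2)) / 4 = 20.8/4 = 5.2
  S[A,B] = ((-1.2)·(2) + (-0.2)·(0) + (3.8)·(2) + (-2.2)·(-2) + (-0.2)·(-2)) / 4 = 10/4 = 2.5
  S[A,C] = ((-1.2)·(0) + (-0.2)·(-3) + (3.8)·(-2) + (-2.2)·(2) + (-0.2)·(3)) / 4 = -12/4 = -3
  S[B,B] = ((2)·(2) + (0)·(0) + (2)·(2) + (-2)·(-2) + (-2)·(-2)) / 4 = 16/4 = 4
  S[B,C] = ((2)·(0) + (0)·(-3) + (2)·(-2) + (-2)·(2) + (-2)·(3)) / 4 = -14/4 = -3.5
  S[C,C] = ((0)·(0) + (-3)·(-3) + (-2)·(-2) + (2)·(2) + (3)·(3)) / 4 = 26/4 = 6.5

S is symmetric (S[j,i] = S[i,j]). Assembling:

S = [[5.2, 2.5, -3],
 [2.5, 4, -3.5],
 [-3, -3.5, 6.5]]


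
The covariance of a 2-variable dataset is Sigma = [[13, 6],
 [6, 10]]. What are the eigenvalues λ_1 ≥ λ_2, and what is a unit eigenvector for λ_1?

Step 1 — characteristic polynomial of 2×2 Sigma:
  det(Sigma - λI) = λ² - trace · λ + det = 0.
  trace = 13 + 10 = 23, det = 13·10 - (6)² = 94.
Step 2 — discriminant:
  Δ = trace² - 4·det = 529 - 376 = 153.
Step 3 — eigenvalues:
  λ = (trace ± √Δ)/2 = (23 ± 12.3693)/2,
  λ_1 = 17.6847,  λ_2 = 5.3153.

Step 4 — unit eigenvector for λ_1: solve (Sigma - λ_1 I)v = 0. First row:
  (13 - 17.6847)·v_x + (6)·v_y = 0, i.e. (-4.6847)·v_x + (6)·v_y = 0,
  so v ∝ (b, λ_1 - a) = (6, 4.6847) = u.
  ||u|| = √((6)² + (4.6847)²) = √(57.946) ≈ 7.6122,
  v_1 = u/||u|| ≈ (0.7882, 0.6154) (||v_1|| = 1).

λ_1 = 17.6847,  λ_2 = 5.3153;  v_1 ≈ (0.7882, 0.6154)


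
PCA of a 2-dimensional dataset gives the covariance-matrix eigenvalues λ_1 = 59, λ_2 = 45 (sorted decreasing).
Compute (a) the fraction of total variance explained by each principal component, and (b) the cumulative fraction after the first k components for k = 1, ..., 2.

Step 1 — total variance = trace(Sigma) = Σ λ_i = 59 + 45 = 104.

Step 2 — fraction explained by component i = λ_i / Σ λ:
  PC1: 59/104 = 0.5673
  PC2: 45/104 = 0.4327

Step 3 — cumulative fraction after k components = (λ_1 + ... + λ_k) / Σ λ:
  k = 1: 59/104 = 0.5673
  k = 2: (59 + 45)/104 = 104/104 = 1

Summary (fraction, with percent):

explained: PC1 0.5673 (56.73%), PC2 0.4327 (43.27%);  cumulative: 0.5673, 1


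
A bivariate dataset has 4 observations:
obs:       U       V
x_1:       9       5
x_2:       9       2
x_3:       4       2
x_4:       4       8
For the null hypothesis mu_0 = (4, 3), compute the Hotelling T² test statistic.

Step 1 — sample mean vector:
  mean(U) = (9 + 9 + 4 + 4) / 4 = 26/4 = 6.5
  mean(V) = (5 + 2 + 2 + 8) / 4 = 17/4 = 4.25
  x̄ = (6.5, 4.25),  deviation x̄ - mu_0 = (6.5, 4.25) - (4, 3) = (2.5, 1.25).

Step 2 — sample covariance matrix, S[i,j] = (1/(n-1)) · Σ_k (x_{k,i} - mean_i) · (x_{k,j} - mean_j), divisor n-1 = 3:
  S[U,U] = ((2.5)·(2.5) + (2.5)·(2.5) + (-2.5)·(-2.5) + (-2.5)·(-2.5)) / 3 = 25/3 = 8.3333
  S[U,V] = ((2.5)·(0.75) + (2.5)·(-2.25) + (-2.5)·(-2.25) + (-2.5)·(3.75)) / 3 = -7.5/3 = -2.5
  S[V,V] = ((0.75)·(0.75) + (-2.25)·(-2.25) + (-2.25)·(-2.25) + (3.75)·(3.75)) / 3 = 24.75/3 = 8.25
  S = [[8.3333, -2.5],
 [-2.5, 8.25]].

Step 3 — invert S. det(S) = 8.3333·8.25 - (-2.5)² = 62.5.
  S^{-1} = (1/det) · [[d, -b], [-b, a]] = [[0.132, 0.04],
 [0.04, 0.1333]].

Step 4 — quadratic form (x̄ - mu_0)^T · S^{-1} · (x̄ - mu_0):
  S^{-1} · (x̄ - mu_0) = (0.38, 0.2667),
  (x̄ - mu_0)^T · [...] = (2.5)·(0.38) + (1.25)·(0.2667) = 1.2833.

Step 5 — scale by n: T² = 4 · 1.2833 = 5.1333.

T² ≈ 5.1333


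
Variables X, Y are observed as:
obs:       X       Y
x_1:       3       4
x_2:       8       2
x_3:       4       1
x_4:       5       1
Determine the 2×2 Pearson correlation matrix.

Step 1 — column means:
  mean(X) = (3 + 8 + 4 + 5) / 4 = 20/4 = 5
  mean(Y) = (4 + 2 + 1 + 1) / 4 = 8/4 = 2

Step 2 — sample variances and covariances s[i,j] = (1/(n-1)) · Σ_k (x_{k,i} - mean_i) · (x_{k,j} - mean_j), with n-1 = 3:
  s[X,X] = ((-2)·(-2) + (3)·(3) + (-1)·(-1) + (0)·(0)) / 3 = 14/3 = 4.6667
  s[X,Y] = ((-2)·(2) + (3)·(0) + (-1)·(-1) + (0)·(-1)) / 3 = -3/3 = -1
  s[Y,Y] = ((2)·(2) + (0)·(0) + (-1)·(-1) + (-1)·(-1)) / 3 = 6/3 = 2
  Sample standard deviations s_i = √(s[i,i]):
  s(X) = √(4.6667) = 2.1602
  s(Y) = √(2) = 1.4142

Step 3 — r_{ij} = s_{ij} / (s_i · s_j):
  r[X,X] = 1 (diagonal).
  r[X,Y] = -1 / (2.1602 · 1.4142) = -1 / 3.0551 = -0.3273
  r[Y,Y] = 1 (diagonal).

R is symmetric with unit diagonal. Assembling:

R = [[1, -0.3273],
 [-0.3273, 1]]


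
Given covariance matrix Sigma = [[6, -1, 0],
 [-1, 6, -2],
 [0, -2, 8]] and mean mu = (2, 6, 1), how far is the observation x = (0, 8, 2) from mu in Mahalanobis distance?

Step 1 — centre the observation: (x - mu) = (-2, 2, 1).

Step 2 — invert Sigma (cofactor / det for 3×3, or solve directly):
  Sigma^{-1} = [[0.1719, 0.0312, 0.0078],
 [0.0312, 0.1875, 0.0469],
 [0.0078, 0.0469, 0.1367]].

Step 3 — form the quadratic (x - mu)^T · Sigma^{-1} · (x - mu):
  Sigma^{-1} · (x - mu) = (-0.2734, 0.3594, 0.2148).
  (x - mu)^T · [Sigma^{-1} · (x - mu)] = (-2)·(-0.2734) + (2)·(0.3594) + (1)·(0.2148) = 1.4805.

Step 4 — take square root: d = √(1.4805) ≈ 1.2167.

d(x, mu) = √(1.4805) ≈ 1.2167
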